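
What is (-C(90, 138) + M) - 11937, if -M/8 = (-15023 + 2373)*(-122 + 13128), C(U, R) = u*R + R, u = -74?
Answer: 1316205337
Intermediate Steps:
C(U, R) = -73*R (C(U, R) = -74*R + R = -73*R)
M = 1316207200 (M = -8*(-15023 + 2373)*(-122 + 13128) = -(-101200)*13006 = -8*(-164525900) = 1316207200)
(-C(90, 138) + M) - 11937 = (-(-73)*138 + 1316207200) - 11937 = (-1*(-10074) + 1316207200) - 11937 = (10074 + 1316207200) - 11937 = 1316217274 - 11937 = 1316205337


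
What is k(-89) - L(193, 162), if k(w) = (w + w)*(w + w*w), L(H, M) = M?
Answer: -1394258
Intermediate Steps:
k(w) = 2*w*(w + w²) (k(w) = (2*w)*(w + w²) = 2*w*(w + w²))
k(-89) - L(193, 162) = 2*(-89)²*(1 - 89) - 1*162 = 2*7921*(-88) - 162 = -1394096 - 162 = -1394258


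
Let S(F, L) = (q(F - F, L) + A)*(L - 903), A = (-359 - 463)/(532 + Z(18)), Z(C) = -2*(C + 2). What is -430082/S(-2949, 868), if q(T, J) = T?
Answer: -35266724/4795 ≈ -7354.9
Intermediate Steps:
Z(C) = -4 - 2*C (Z(C) = -2*(2 + C) = -4 - 2*C)
A = -137/82 (A = (-359 - 463)/(532 + (-4 - 2*18)) = -822/(532 + (-4 - 36)) = -822/(532 - 40) = -822/492 = -822*1/492 = -137/82 ≈ -1.6707)
S(F, L) = 123711/82 - 137*L/82 (S(F, L) = ((F - F) - 137/82)*(L - 903) = (0 - 137/82)*(-903 + L) = -137*(-903 + L)/82 = 123711/82 - 137*L/82)
-430082/S(-2949, 868) = -430082/(123711/82 - 137/82*868) = -430082/(123711/82 - 59458/41) = -430082/4795/82 = -430082*82/4795 = -35266724/4795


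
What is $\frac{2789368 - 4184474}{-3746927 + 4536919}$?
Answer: $- \frac{697553}{394996} \approx -1.766$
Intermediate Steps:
$\frac{2789368 - 4184474}{-3746927 + 4536919} = - \frac{1395106}{789992} = \left(-1395106\right) \frac{1}{789992} = - \frac{697553}{394996}$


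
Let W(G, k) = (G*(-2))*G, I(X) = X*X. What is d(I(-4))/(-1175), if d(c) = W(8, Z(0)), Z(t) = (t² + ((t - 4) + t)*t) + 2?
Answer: 128/1175 ≈ 0.10894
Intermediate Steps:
I(X) = X²
Z(t) = 2 + t² + t*(-4 + 2*t) (Z(t) = (t² + ((-4 + t) + t)*t) + 2 = (t² + (-4 + 2*t)*t) + 2 = (t² + t*(-4 + 2*t)) + 2 = 2 + t² + t*(-4 + 2*t))
W(G, k) = -2*G² (W(G, k) = (-2*G)*G = -2*G²)
d(c) = -128 (d(c) = -2*8² = -2*64 = -128)
d(I(-4))/(-1175) = -128/(-1175) = -128*(-1/1175) = 128/1175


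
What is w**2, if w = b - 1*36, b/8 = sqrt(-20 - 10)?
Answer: -624 - 576*I*sqrt(30) ≈ -624.0 - 3154.9*I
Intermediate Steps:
b = 8*I*sqrt(30) (b = 8*sqrt(-20 - 10) = 8*sqrt(-30) = 8*(I*sqrt(30)) = 8*I*sqrt(30) ≈ 43.818*I)
w = -36 + 8*I*sqrt(30) (w = 8*I*sqrt(30) - 1*36 = 8*I*sqrt(30) - 36 = -36 + 8*I*sqrt(30) ≈ -36.0 + 43.818*I)
w**2 = (-36 + 8*I*sqrt(30))**2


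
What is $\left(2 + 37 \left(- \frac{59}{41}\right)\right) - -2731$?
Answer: $\frac{109870}{41} \approx 2679.8$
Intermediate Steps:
$\left(2 + 37 \left(- \frac{59}{41}\right)\right) - -2731 = \left(2 + 37 \left(\left(-59\right) \frac{1}{41}\right)\right) + 2731 = \left(2 + 37 \left(- \frac{59}{41}\right)\right) + 2731 = \left(2 - \frac{2183}{41}\right) + 2731 = - \frac{2101}{41} + 2731 = \frac{109870}{41}$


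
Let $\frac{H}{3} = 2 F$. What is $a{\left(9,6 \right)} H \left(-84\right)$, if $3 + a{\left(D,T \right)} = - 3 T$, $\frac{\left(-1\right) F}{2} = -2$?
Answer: $42336$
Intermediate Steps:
$F = 4$ ($F = \left(-2\right) \left(-2\right) = 4$)
$a{\left(D,T \right)} = -3 - 3 T$
$H = 24$ ($H = 3 \cdot 2 \cdot 4 = 3 \cdot 8 = 24$)
$a{\left(9,6 \right)} H \left(-84\right) = \left(-3 - 18\right) 24 \left(-84\right) = \left(-21\right) 24 \left(-84\right) = \left(-504\right) \left(-84\right) = 42336$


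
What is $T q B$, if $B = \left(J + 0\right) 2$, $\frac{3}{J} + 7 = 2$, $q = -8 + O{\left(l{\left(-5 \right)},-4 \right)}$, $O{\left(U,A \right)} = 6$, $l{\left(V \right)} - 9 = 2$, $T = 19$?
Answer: $\frac{228}{5} \approx 45.6$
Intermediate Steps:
$l{\left(V \right)} = 11$ ($l{\left(V \right)} = 9 + 2 = 11$)
$q = -2$ ($q = -8 + 6 = -2$)
$J = - \frac{3}{5}$ ($J = \frac{3}{-7 + 2} = \frac{3}{-5} = 3 \left(- \frac{1}{5}\right) = - \frac{3}{5} \approx -0.6$)
$B = - \frac{6}{5}$ ($B = \left(- \frac{3}{5} + 0\right) 2 = \left(- \frac{3}{5}\right) 2 = - \frac{6}{5} \approx -1.2$)
$T q B = 19 \left(-2\right) \left(- \frac{6}{5}\right) = \left(-38\right) \left(- \frac{6}{5}\right) = \frac{228}{5}$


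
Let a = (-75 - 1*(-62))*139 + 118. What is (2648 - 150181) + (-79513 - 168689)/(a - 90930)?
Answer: -1518234525/10291 ≈ -1.4753e+5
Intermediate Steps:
a = -1689 (a = (-75 + 62)*139 + 118 = -13*139 + 118 = -1807 + 118 = -1689)
(2648 - 150181) + (-79513 - 168689)/(a - 90930) = (2648 - 150181) + (-79513 - 168689)/(-1689 - 90930) = -147533 - 248202/(-92619) = -147533 - 248202*(-1/92619) = -147533 + 27578/10291 = -1518234525/10291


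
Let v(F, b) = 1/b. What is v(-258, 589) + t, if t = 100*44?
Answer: 2591601/589 ≈ 4400.0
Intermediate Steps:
t = 4400
v(-258, 589) + t = 1/589 + 4400 = 2591601/589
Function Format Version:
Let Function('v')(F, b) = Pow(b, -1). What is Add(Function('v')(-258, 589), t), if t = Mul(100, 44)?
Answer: Rational(2591601, 589) ≈ 4400.0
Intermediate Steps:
t = 4400
Add(Function('v')(-258, 589), t) = Add(Pow(589, -1), 4400) = Add(Rational(1, 589), 4400) = Rational(2591601, 589)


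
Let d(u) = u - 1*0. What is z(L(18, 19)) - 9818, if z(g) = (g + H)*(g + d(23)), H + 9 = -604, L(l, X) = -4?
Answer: -21541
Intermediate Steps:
d(u) = u (d(u) = u + 0 = u)
H = -613 (H = -9 - 604 = -613)
z(g) = (-613 + g)*(23 + g) (z(g) = (g - 613)*(g + 23) = (-613 + g)*(23 + g))
z(L(18, 19)) - 9818 = (-14099 + (-4)**2 - 590*(-4)) - 9818 = (-14099 + 16 + 2360) - 9818 = -11723 - 9818 = -21541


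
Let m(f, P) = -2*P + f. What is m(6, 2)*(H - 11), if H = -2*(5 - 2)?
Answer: -34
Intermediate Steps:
m(f, P) = f - 2*P
H = -6 (H = -2*3 = -6)
m(6, 2)*(H - 11) = (6 - 2*2)*(-6 - 11) = (6 - 4)*(-17) = 2*(-17) = -34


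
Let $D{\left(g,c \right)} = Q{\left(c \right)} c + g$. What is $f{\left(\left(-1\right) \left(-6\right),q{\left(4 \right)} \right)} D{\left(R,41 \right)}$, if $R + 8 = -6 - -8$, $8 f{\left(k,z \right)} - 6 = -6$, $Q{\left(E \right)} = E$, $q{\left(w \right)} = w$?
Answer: $0$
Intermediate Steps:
$f{\left(k,z \right)} = 0$ ($f{\left(k,z \right)} = \frac{3}{4} + \frac{1}{8} \left(-6\right) = \frac{3}{4} - \frac{3}{4} = 0$)
$R = -6$ ($R = -8 - -2 = -8 + \left(-6 + 8\right) = -8 + 2 = -6$)
$D{\left(g,c \right)} = g + c^{2}$ ($D{\left(g,c \right)} = c c + g = c^{2} + g = g + c^{2}$)
$f{\left(\left(-1\right) \left(-6\right),q{\left(4 \right)} \right)} D{\left(R,41 \right)} = 0 \left(-6 + 41^{2}\right) = 0 \left(-6 + 1681\right) = 0 \cdot 1675 = 0$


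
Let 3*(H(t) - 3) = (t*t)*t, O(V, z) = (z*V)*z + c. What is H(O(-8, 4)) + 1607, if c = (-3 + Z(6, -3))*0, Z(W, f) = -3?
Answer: -2092322/3 ≈ -6.9744e+5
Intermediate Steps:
c = 0 (c = (-3 - 3)*0 = -6*0 = 0)
O(V, z) = V*z² (O(V, z) = (z*V)*z + 0 = (V*z)*z + 0 = V*z² + 0 = V*z²)
H(t) = 3 + t³/3 (H(t) = 3 + ((t*t)*t)/3 = 3 + (t²*t)/3 = 3 + t³/3)
H(O(-8, 4)) + 1607 = (3 + (-8*4²)³/3) + 1607 = (3 + (-8*16)³/3) + 1607 = (3 + (⅓)*(-128)³) + 1607 = (3 + (⅓)*(-2097152)) + 1607 = (3 - 2097152/3) + 1607 = -2097143/3 + 1607 = -2092322/3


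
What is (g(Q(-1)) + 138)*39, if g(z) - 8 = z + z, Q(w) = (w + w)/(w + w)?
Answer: 5772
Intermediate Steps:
Q(w) = 1 (Q(w) = (2*w)/((2*w)) = (2*w)*(1/(2*w)) = 1)
g(z) = 8 + 2*z (g(z) = 8 + (z + z) = 8 + 2*z)
(g(Q(-1)) + 138)*39 = ((8 + 2*1) + 138)*39 = ((8 + 2) + 138)*39 = (10 + 138)*39 = 148*39 = 5772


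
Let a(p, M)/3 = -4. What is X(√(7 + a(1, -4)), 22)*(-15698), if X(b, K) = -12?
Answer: 188376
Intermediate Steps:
a(p, M) = -12 (a(p, M) = 3*(-4) = -12)
X(√(7 + a(1, -4)), 22)*(-15698) = -12*(-15698) = 188376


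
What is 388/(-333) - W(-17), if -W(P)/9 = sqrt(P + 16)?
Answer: -388/333 + 9*I ≈ -1.1652 + 9.0*I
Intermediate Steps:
W(P) = -9*sqrt(16 + P) (W(P) = -9*sqrt(P + 16) = -9*sqrt(16 + P))
388/(-333) - W(-17) = 388/(-333) - (-9)*sqrt(16 - 17) = 388*(-1/333) - (-9)*sqrt(-1) = -388/333 - (-9)*I = -388/333 + 9*I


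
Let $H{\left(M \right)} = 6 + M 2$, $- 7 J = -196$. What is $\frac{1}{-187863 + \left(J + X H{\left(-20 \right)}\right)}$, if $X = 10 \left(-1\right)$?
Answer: $- \frac{1}{187495} \approx -5.3335 \cdot 10^{-6}$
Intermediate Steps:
$J = 28$ ($J = \left(- \frac{1}{7}\right) \left(-196\right) = 28$)
$X = -10$
$H{\left(M \right)} = 6 + 2 M$
$\frac{1}{-187863 + \left(J + X H{\left(-20 \right)}\right)} = \frac{1}{-187863 - \left(-28 + 10 \left(6 + 2 \left(-20\right)\right)\right)} = \frac{1}{-187863 - \left(-28 + 10 \left(6 - 40\right)\right)} = \frac{1}{-187863 + \left(28 - -340\right)} = \frac{1}{-187863 + \left(28 + 340\right)} = \frac{1}{-187863 + 368} = \frac{1}{-187495} = - \frac{1}{187495}$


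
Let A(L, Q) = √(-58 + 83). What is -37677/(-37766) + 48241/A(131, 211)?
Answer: 1822057991/188830 ≈ 9649.2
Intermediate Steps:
A(L, Q) = 5 (A(L, Q) = √25 = 5)
-37677/(-37766) + 48241/A(131, 211) = -37677/(-37766) + 48241/5 = -37677*(-1/37766) + 48241*(⅕) = 37677/37766 + 48241/5 = 1822057991/188830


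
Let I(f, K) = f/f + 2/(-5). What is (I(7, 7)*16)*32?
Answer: 1536/5 ≈ 307.20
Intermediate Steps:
I(f, K) = ⅗ (I(f, K) = 1 + 2*(-⅕) = 1 - ⅖ = ⅗)
(I(7, 7)*16)*32 = ((⅗)*16)*32 = (48/5)*32 = 1536/5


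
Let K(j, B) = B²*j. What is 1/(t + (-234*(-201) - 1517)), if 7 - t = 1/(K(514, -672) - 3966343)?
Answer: 228147833/10386201949491 ≈ 2.1966e-5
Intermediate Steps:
K(j, B) = j*B²
t = 1597034830/228147833 (t = 7 - 1/(514*(-672)² - 3966343) = 7 - 1/(514*451584 - 3966343) = 7 - 1/(232114176 - 3966343) = 7 - 1/228147833 = 1597034830/228147833 ≈ 7.0000)
1/(t + (-234*(-201) - 1517)) = 1/(1597034830/228147833 + (-234*(-201) - 1517)) = 1/(1597034830/228147833 + (47034 - 1517)) = 1/(1597034830/228147833 + 45517) = 1/(10386201949491/228147833) = 228147833/10386201949491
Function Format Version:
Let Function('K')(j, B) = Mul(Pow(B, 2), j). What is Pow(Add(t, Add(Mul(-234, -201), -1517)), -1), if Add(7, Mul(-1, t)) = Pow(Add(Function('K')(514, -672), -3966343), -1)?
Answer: Rational(228147833, 10386201949491) ≈ 2.1966e-5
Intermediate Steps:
Function('K')(j, B) = Mul(j, Pow(B, 2))
t = Rational(1597034830, 228147833) (t = Add(7, Mul(-1, Pow(Add(Mul(514, Pow(-672, 2)), -3966343), -1))) = Add(7, Mul(-1, Pow(Add(Mul(514, 451584), -3966343), -1))) = Add(7, Mul(-1, Pow(Add(232114176, -3966343), -1))) = Add(7, Mul(-1, Pow(228147833, -1))) = Add(7, Mul(-1, Rational(1, 228147833))) = Add(7, Rational(-1, 228147833)) = Rational(1597034830, 228147833) ≈ 7.0000)
Pow(Add(t, Add(Mul(-234, -201), -1517)), -1) = Pow(Add(Rational(1597034830, 228147833), Add(Mul(-234, -201), -1517)), -1) = Pow(Add(Rational(1597034830, 228147833), Add(47034, -1517)), -1) = Pow(Add(Rational(1597034830, 228147833), 45517), -1) = Pow(Rational(10386201949491, 228147833), -1) = Rational(228147833, 10386201949491)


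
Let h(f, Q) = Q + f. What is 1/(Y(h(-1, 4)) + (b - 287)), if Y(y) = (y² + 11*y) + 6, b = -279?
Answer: -1/518 ≈ -0.0019305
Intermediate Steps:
Y(y) = 6 + y² + 11*y
1/(Y(h(-1, 4)) + (b - 287)) = 1/((6 + (4 - 1)² + 11*(4 - 1)) + (-279 - 287)) = 1/((6 + 3² + 11*3) - 566) = 1/((6 + 9 + 33) - 566) = 1/(48 - 566) = 1/(-518) = -1/518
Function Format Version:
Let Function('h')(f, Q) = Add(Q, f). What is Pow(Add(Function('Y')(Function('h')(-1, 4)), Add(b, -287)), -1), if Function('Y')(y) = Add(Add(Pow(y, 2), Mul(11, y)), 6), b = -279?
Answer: Rational(-1, 518) ≈ -0.0019305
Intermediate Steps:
Function('Y')(y) = Add(6, Pow(y, 2), Mul(11, y))
Pow(Add(Function('Y')(Function('h')(-1, 4)), Add(b, -287)), -1) = Pow(Add(Add(6, Pow(Add(4, -1), 2), Mul(11, Add(4, -1))), Add(-279, -287)), -1) = Pow(Add(Add(6, Pow(3, 2), Mul(11, 3)), -566), -1) = Pow(Add(Add(6, 9, 33), -566), -1) = Pow(Add(48, -566), -1) = Pow(-518, -1) = Rational(-1, 518)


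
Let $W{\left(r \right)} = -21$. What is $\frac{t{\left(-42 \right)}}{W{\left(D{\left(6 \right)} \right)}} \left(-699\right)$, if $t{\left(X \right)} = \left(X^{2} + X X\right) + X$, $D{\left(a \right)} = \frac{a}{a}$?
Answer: $116034$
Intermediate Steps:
$D{\left(a \right)} = 1$
$t{\left(X \right)} = X + 2 X^{2}$ ($t{\left(X \right)} = \left(X^{2} + X^{2}\right) + X = 2 X^{2} + X = X + 2 X^{2}$)
$\frac{t{\left(-42 \right)}}{W{\left(D{\left(6 \right)} \right)}} \left(-699\right) = \frac{\left(-42\right) \left(1 + 2 \left(-42\right)\right)}{-21} \left(-699\right) = - 42 \left(1 - 84\right) \left(- \frac{1}{21}\right) \left(-699\right) = \left(-42\right) \left(-83\right) \left(- \frac{1}{21}\right) \left(-699\right) = 3486 \left(- \frac{1}{21}\right) \left(-699\right) = \left(-166\right) \left(-699\right) = 116034$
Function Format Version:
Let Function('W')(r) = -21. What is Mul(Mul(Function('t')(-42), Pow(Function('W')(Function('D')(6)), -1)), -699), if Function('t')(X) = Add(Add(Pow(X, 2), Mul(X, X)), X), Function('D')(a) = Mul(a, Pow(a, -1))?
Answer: 116034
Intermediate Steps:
Function('D')(a) = 1
Function('t')(X) = Add(X, Mul(2, Pow(X, 2))) (Function('t')(X) = Add(Add(Pow(X, 2), Pow(X, 2)), X) = Add(Mul(2, Pow(X, 2)), X) = Add(X, Mul(2, Pow(X, 2))))
Mul(Mul(Function('t')(-42), Pow(Function('W')(Function('D')(6)), -1)), -699) = Mul(Mul(Mul(-42, Add(1, Mul(2, -42))), Pow(-21, -1)), -699) = Mul(Mul(Mul(-42, Add(1, -84)), Rational(-1, 21)), -699) = Mul(Mul(Mul(-42, -83), Rational(-1, 21)), -699) = Mul(Mul(3486, Rational(-1, 21)), -699) = Mul(-166, -699) = 116034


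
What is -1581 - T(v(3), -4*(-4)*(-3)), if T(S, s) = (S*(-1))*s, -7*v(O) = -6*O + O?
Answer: -11787/7 ≈ -1683.9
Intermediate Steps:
v(O) = 5*O/7 (v(O) = -(-6*O + O)/7 = -(-5)*O/7 = 5*O/7)
T(S, s) = -S*s (T(S, s) = (-S)*s = -S*s)
-1581 - T(v(3), -4*(-4)*(-3)) = -1581 - (-1)*(5/7)*3*-4*(-4)*(-3) = -1581 - (-1)*15*16*(-3)/7 = -1581 - (-1)*15*(-48)/7 = -1581 - 1*720/7 = -1581 - 720/7 = -11787/7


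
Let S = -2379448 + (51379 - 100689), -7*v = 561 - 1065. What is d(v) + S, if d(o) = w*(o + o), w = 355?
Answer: -2377638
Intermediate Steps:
v = 72 (v = -(561 - 1065)/7 = -1/7*(-504) = 72)
d(o) = 710*o (d(o) = 355*(o + o) = 355*(2*o) = 710*o)
S = -2428758 (S = -2379448 - 49310 = -2428758)
d(v) + S = 710*72 - 2428758 = 51120 - 2428758 = -2377638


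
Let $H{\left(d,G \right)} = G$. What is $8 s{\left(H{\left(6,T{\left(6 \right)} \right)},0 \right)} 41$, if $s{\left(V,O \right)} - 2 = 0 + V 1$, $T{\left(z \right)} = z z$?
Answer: $12464$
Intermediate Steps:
$T{\left(z \right)} = z^{2}$
$s{\left(V,O \right)} = 2 + V$ ($s{\left(V,O \right)} = 2 + \left(0 + V 1\right) = 2 + \left(0 + V\right) = 2 + V$)
$8 s{\left(H{\left(6,T{\left(6 \right)} \right)},0 \right)} 41 = 8 \left(2 + 6^{2}\right) 41 = 8 \left(2 + 36\right) 41 = 8 \cdot 38 \cdot 41 = 304 \cdot 41 = 12464$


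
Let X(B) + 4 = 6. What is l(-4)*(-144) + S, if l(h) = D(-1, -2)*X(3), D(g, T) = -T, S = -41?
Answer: -617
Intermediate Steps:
X(B) = 2 (X(B) = -4 + 6 = 2)
l(h) = 4 (l(h) = -1*(-2)*2 = 2*2 = 4)
l(-4)*(-144) + S = 4*(-144) - 41 = -576 - 41 = -617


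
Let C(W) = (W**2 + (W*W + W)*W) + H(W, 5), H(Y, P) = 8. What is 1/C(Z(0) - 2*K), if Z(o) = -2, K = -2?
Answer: 1/24 ≈ 0.041667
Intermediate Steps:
C(W) = 8 + W**2 + W*(W + W**2) (C(W) = (W**2 + (W*W + W)*W) + 8 = (W**2 + (W**2 + W)*W) + 8 = (W**2 + (W + W**2)*W) + 8 = (W**2 + W*(W + W**2)) + 8 = 8 + W**2 + W*(W + W**2))
1/C(Z(0) - 2*K) = 1/(8 + (-2 - 2*(-2))**3 + 2*(-2 - 2*(-2))**2) = 1/(8 + (-2 + 4)**3 + 2*(-2 + 4)**2) = 1/(8 + 2**3 + 2*2**2) = 1/(8 + 8 + 2*4) = 1/(8 + 8 + 8) = 1/24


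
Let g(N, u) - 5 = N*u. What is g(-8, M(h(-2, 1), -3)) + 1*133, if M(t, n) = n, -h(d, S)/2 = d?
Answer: 162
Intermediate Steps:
h(d, S) = -2*d
g(N, u) = 5 + N*u
g(-8, M(h(-2, 1), -3)) + 1*133 = (5 - 8*(-3)) + 1*133 = (5 + 24) + 133 = 29 + 133 = 162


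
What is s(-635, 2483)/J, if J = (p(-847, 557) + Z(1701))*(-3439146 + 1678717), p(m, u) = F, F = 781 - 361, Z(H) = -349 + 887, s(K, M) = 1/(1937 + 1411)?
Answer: -1/5646371807736 ≈ -1.7710e-13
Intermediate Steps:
s(K, M) = 1/3348
Z(H) = 538
F = 420
p(m, u) = 420
J = -1686490982 (J = (420 + 538)*(-3439146 + 1678717) = 958*(-1760429) = -1686490982)
s(-635, 2483)/J = (1/3348)/(-1686490982) = (1/3348)*(-1/1686490982) = -1/5646371807736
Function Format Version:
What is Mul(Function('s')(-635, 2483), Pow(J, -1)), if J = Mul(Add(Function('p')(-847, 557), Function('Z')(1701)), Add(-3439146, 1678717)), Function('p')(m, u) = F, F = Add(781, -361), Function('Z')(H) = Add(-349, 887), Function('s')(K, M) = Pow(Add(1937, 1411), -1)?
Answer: Rational(-1, 5646371807736) ≈ -1.7710e-13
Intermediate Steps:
Function('s')(K, M) = Rational(1, 3348) (Function('s')(K, M) = Pow(3348, -1) = Rational(1, 3348))
Function('Z')(H) = 538
F = 420
Function('p')(m, u) = 420
J = -1686490982 (J = Mul(Add(420, 538), Add(-3439146, 1678717)) = Mul(958, -1760429) = -1686490982)
Mul(Function('s')(-635, 2483), Pow(J, -1)) = Mul(Rational(1, 3348), Pow(-1686490982, -1)) = Mul(Rational(1, 3348), Rational(-1, 1686490982)) = Rational(-1, 5646371807736)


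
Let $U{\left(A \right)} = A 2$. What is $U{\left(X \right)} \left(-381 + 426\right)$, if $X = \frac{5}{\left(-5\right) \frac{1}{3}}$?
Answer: $-270$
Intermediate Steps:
$X = -3$ ($X = \frac{5}{\left(-5\right) \frac{1}{3}} = \frac{5}{- \frac{5}{3}} = 5 \left(- \frac{3}{5}\right) = -3$)
$U{\left(A \right)} = 2 A$
$U{\left(X \right)} \left(-381 + 426\right) = 2 \left(-3\right) \left(-381 + 426\right) = \left(-6\right) 45 = -270$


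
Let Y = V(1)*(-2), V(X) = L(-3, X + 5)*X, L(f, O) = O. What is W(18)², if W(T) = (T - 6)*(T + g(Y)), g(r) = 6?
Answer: 82944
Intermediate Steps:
V(X) = X*(5 + X) (V(X) = (X + 5)*X = (5 + X)*X = X*(5 + X))
Y = -12 (Y = (1*(5 + 1))*(-2) = (1*6)*(-2) = 6*(-2) = -12)
W(T) = (-6 + T)*(6 + T) (W(T) = (T - 6)*(T + 6) = (-6 + T)*(6 + T))
W(18)² = (-36 + 18²)² = (-36 + 324)² = 288² = 82944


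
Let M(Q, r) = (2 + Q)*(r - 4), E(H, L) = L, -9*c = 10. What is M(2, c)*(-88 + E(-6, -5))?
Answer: 5704/3 ≈ 1901.3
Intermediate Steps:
c = -10/9 (c = -⅑*10 = -10/9 ≈ -1.1111)
M(Q, r) = (-4 + r)*(2 + Q) (M(Q, r) = (2 + Q)*(-4 + r) = (-4 + r)*(2 + Q))
M(2, c)*(-88 + E(-6, -5)) = (-8 - 4*2 + 2*(-10/9) + 2*(-10/9))*(-88 - 5) = (-8 - 8 - 20/9 - 20/9)*(-93) = -184/9*(-93) = 5704/3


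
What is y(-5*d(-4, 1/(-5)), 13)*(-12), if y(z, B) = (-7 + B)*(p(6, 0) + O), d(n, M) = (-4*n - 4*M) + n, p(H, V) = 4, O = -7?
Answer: 216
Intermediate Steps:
d(n, M) = -4*M - 3*n (d(n, M) = (-4*M - 4*n) + n = -4*M - 3*n)
y(z, B) = 21 - 3*B (y(z, B) = (-7 + B)*(4 - 7) = (-7 + B)*(-3) = 21 - 3*B)
y(-5*d(-4, 1/(-5)), 13)*(-12) = (21 - 3*13)*(-12) = (21 - 39)*(-12) = -18*(-12) = 216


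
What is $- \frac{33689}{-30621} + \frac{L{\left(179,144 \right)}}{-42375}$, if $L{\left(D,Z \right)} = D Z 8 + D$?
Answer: $- \frac{9213192}{2443625} \approx -3.7703$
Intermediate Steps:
$L{\left(D,Z \right)} = D + 8 D Z$ ($L{\left(D,Z \right)} = 8 D Z + D = D + 8 D Z$)
$- \frac{33689}{-30621} + \frac{L{\left(179,144 \right)}}{-42375} = - \frac{33689}{-30621} + \frac{179 \left(1 + 8 \cdot 144\right)}{-42375} = \left(-33689\right) \left(- \frac{1}{30621}\right) + 179 \left(1 + 1152\right) \left(- \frac{1}{42375}\right) = \frac{571}{519} + 179 \cdot 1153 \left(- \frac{1}{42375}\right) = \frac{571}{519} + 206387 \left(- \frac{1}{42375}\right) = \frac{571}{519} - \frac{206387}{42375} = - \frac{9213192}{2443625}$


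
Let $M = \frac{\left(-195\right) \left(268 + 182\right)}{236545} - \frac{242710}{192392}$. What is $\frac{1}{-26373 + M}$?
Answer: $- \frac{4550936564}{120029279425867} \approx -3.7915 \cdot 10^{-5}$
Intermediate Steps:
$M = - \frac{7429423495}{4550936564}$ ($M = \left(-195\right) 450 \cdot \frac{1}{236545} - \frac{121355}{96196} = \left(-87750\right) \frac{1}{236545} - \frac{121355}{96196} = - \frac{17550}{47309} - \frac{121355}{96196} = - \frac{7429423495}{4550936564} \approx -1.6325$)
$\frac{1}{-26373 + M} = \frac{1}{-26373 - \frac{7429423495}{4550936564}} = \frac{1}{- \frac{120029279425867}{4550936564}} = - \frac{4550936564}{120029279425867}$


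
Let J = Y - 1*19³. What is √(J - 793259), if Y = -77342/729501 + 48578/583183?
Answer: I*√144815666518582455581062847166/425432581683 ≈ 894.49*I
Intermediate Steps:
Y = -9666840008/425432581683 (Y = -77342*1/729501 + 48578*(1/583183) = -77342/729501 + 48578/583183 = -9666840008/425432581683 ≈ -0.022722)
J = -2918051744603705/425432581683 (J = -9666840008/425432581683 - 1*19³ = -9666840008/425432581683 - 1*6859 = -9666840008/425432581683 - 6859 = -2918051744603705/425432581683 ≈ -6859.0)
√(J - 793259) = √(-2918051744603705/425432581683 - 793259) = √(-340396276057878602/425432581683) = I*√144815666518582455581062847166/425432581683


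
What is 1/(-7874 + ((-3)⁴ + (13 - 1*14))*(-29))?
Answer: -1/10194 ≈ -9.8097e-5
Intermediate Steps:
1/(-7874 + ((-3)⁴ + (13 - 1*14))*(-29)) = 1/(-7874 + (81 + (13 - 14))*(-29)) = 1/(-7874 + (81 - 1)*(-29)) = 1/(-7874 + 80*(-29)) = 1/(-7874 - 2320) = 1/(-10194) = -1/10194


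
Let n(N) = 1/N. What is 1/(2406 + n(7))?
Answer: 7/16843 ≈ 0.00041560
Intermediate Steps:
1/(2406 + n(7)) = 1/(2406 + 1/7) = 1/(2406 + ⅐) = 1/(16843/7) = 7/16843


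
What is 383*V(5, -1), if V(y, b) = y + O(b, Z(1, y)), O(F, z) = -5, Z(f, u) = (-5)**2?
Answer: 0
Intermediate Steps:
Z(f, u) = 25
V(y, b) = -5 + y (V(y, b) = y - 5 = -5 + y)
383*V(5, -1) = 383*(-5 + 5) = 383*0 = 0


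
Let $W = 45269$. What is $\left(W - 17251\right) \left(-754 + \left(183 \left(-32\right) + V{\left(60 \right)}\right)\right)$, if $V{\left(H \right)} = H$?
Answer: $-183517900$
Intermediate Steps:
$\left(W - 17251\right) \left(-754 + \left(183 \left(-32\right) + V{\left(60 \right)}\right)\right) = \left(45269 - 17251\right) \left(-754 + \left(183 \left(-32\right) + 60\right)\right) = 28018 \left(-754 + \left(-5856 + 60\right)\right) = 28018 \left(-754 - 5796\right) = 28018 \left(-6550\right) = -183517900$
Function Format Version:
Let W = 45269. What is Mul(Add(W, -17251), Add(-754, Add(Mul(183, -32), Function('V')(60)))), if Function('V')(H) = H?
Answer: -183517900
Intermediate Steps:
Mul(Add(W, -17251), Add(-754, Add(Mul(183, -32), Function('V')(60)))) = Mul(Add(45269, -17251), Add(-754, Add(Mul(183, -32), 60))) = Mul(28018, Add(-754, Add(-5856, 60))) = Mul(28018, Add(-754, -5796)) = Mul(28018, -6550) = -183517900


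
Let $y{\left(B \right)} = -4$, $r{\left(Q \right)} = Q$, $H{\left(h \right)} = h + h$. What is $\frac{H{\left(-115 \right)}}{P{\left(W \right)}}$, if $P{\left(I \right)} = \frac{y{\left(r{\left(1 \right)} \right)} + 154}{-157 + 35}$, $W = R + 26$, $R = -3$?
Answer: $\frac{2806}{15} \approx 187.07$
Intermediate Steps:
$H{\left(h \right)} = 2 h$
$W = 23$ ($W = -3 + 26 = 23$)
$P{\left(I \right)} = - \frac{75}{61}$ ($P{\left(I \right)} = \frac{-4 + 154}{-157 + 35} = \frac{150}{-122} = 150 \left(- \frac{1}{122}\right) = - \frac{75}{61}$)
$\frac{H{\left(-115 \right)}}{P{\left(W \right)}} = \frac{2 \left(-115\right)}{- \frac{75}{61}} = \left(-230\right) \left(- \frac{61}{75}\right) = \frac{2806}{15}$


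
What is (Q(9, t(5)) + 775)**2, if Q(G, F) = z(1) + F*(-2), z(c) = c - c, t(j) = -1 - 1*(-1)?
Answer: 600625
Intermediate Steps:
t(j) = 0 (t(j) = -1 + 1 = 0)
z(c) = 0
Q(G, F) = -2*F (Q(G, F) = 0 + F*(-2) = 0 - 2*F = -2*F)
(Q(9, t(5)) + 775)**2 = (-2*0 + 775)**2 = (0 + 775)**2 = 775**2 = 600625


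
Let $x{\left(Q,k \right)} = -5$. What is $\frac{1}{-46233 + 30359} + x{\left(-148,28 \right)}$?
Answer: $- \frac{79371}{15874} \approx -5.0001$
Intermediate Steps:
$\frac{1}{-46233 + 30359} + x{\left(-148,28 \right)} = \frac{1}{-46233 + 30359} - 5 = \frac{1}{-15874} - 5 = - \frac{1}{15874} - 5 = - \frac{79371}{15874}$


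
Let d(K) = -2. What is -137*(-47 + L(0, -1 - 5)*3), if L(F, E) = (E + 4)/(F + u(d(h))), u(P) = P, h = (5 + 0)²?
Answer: 6028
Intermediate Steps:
h = 25 (h = 5² = 25)
L(F, E) = (4 + E)/(-2 + F) (L(F, E) = (E + 4)/(F - 2) = (4 + E)/(-2 + F))
-137*(-47 + L(0, -1 - 5)*3) = -137*(-47 + ((4 + (-1 - 5))/(-2 + 0))*3) = -137*(-47 + ((4 - 6)/(-2))*3) = -137*(-47 - ½*(-2)*3) = -137*(-47 + 1*3) = -137*(-47 + 3) = -137*(-44) = 6028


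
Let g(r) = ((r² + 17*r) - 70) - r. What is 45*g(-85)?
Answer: 260775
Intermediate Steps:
g(r) = -70 + r² + 16*r (g(r) = (-70 + r² + 17*r) - r = -70 + r² + 16*r)
45*g(-85) = 45*(-70 + (-85)² + 16*(-85)) = 45*(-70 + 7225 - 1360) = 45*5795 = 260775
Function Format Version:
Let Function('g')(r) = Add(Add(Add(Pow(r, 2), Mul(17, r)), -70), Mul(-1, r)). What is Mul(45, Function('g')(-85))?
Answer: 260775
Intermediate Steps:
Function('g')(r) = Add(-70, Pow(r, 2), Mul(16, r)) (Function('g')(r) = Add(Add(-70, Pow(r, 2), Mul(17, r)), Mul(-1, r)) = Add(-70, Pow(r, 2), Mul(16, r)))
Mul(45, Function('g')(-85)) = Mul(45, Add(-70, Pow(-85, 2), Mul(16, -85))) = Mul(45, Add(-70, 7225, -1360)) = Mul(45, 5795) = 260775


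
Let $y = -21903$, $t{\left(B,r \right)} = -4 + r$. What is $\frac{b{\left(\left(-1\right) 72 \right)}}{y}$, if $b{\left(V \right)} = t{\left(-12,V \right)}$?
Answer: $\frac{76}{21903} \approx 0.0034698$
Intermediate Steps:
$b{\left(V \right)} = -4 + V$
$\frac{b{\left(\left(-1\right) 72 \right)}}{y} = \frac{-4 - 72}{-21903} = \left(-4 - 72\right) \left(- \frac{1}{21903}\right) = \left(-76\right) \left(- \frac{1}{21903}\right) = \frac{76}{21903}$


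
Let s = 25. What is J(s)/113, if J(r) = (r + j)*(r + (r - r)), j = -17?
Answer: 200/113 ≈ 1.7699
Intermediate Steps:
J(r) = r*(-17 + r) (J(r) = (r - 17)*(r + (r - r)) = (-17 + r)*(r + 0) = (-17 + r)*r = r*(-17 + r))
J(s)/113 = (25*(-17 + 25))/113 = (25*8)*(1/113) = 200*(1/113) = 200/113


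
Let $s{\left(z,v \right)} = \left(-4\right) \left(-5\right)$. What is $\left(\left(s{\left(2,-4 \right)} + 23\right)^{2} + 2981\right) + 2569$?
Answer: $7399$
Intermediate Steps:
$s{\left(z,v \right)} = 20$
$\left(\left(s{\left(2,-4 \right)} + 23\right)^{2} + 2981\right) + 2569 = \left(\left(20 + 23\right)^{2} + 2981\right) + 2569 = \left(43^{2} + 2981\right) + 2569 = \left(1849 + 2981\right) + 2569 = 4830 + 2569 = 7399$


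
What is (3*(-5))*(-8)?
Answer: 120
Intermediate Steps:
(3*(-5))*(-8) = -15*(-8) = 120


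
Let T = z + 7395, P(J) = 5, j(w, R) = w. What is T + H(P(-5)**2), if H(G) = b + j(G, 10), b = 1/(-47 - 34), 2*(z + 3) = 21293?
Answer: 2926285/162 ≈ 18064.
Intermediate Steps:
z = 21287/2 (z = -3 + (1/2)*21293 = -3 + 21293/2 = 21287/2 ≈ 10644.)
b = -1/81 (b = 1/(-81) = -1/81 ≈ -0.012346)
H(G) = -1/81 + G
T = 36077/2 (T = 21287/2 + 7395 = 36077/2 ≈ 18039.)
T + H(P(-5)**2) = 36077/2 + (-1/81 + 5**2) = 36077/2 + (-1/81 + 25) = 36077/2 + 2024/81 = 2926285/162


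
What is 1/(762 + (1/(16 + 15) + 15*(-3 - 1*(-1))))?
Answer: 31/22693 ≈ 0.0013661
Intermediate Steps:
1/(762 + (1/(16 + 15) + 15*(-3 - 1*(-1)))) = 1/(762 + (1/31 + 15*(-3 + 1))) = 1/(762 + (1/31 + 15*(-2))) = 1/(762 + (1/31 - 30)) = 1/(762 - 929/31) = 1/(22693/31) = 31/22693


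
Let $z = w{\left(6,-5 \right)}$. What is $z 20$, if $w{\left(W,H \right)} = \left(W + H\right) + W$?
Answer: $140$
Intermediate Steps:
$w{\left(W,H \right)} = H + 2 W$ ($w{\left(W,H \right)} = \left(H + W\right) + W = H + 2 W$)
$z = 7$ ($z = -5 + 2 \cdot 6 = -5 + 12 = 7$)
$z 20 = 7 \cdot 20 = 140$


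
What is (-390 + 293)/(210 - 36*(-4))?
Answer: -97/354 ≈ -0.27401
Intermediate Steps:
(-390 + 293)/(210 - 36*(-4)) = -97/(210 + 144) = -97/354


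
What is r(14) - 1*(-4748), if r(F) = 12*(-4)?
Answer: 4700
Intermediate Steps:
r(F) = -48
r(14) - 1*(-4748) = -48 - 1*(-4748) = -48 + 4748 = 4700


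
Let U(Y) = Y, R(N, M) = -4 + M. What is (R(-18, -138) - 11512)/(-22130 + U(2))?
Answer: 5827/11064 ≈ 0.52666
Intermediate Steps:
(R(-18, -138) - 11512)/(-22130 + U(2)) = ((-4 - 138) - 11512)/(-22130 + 2) = (-142 - 11512)/(-22128) = -11654*(-1/22128) = 5827/11064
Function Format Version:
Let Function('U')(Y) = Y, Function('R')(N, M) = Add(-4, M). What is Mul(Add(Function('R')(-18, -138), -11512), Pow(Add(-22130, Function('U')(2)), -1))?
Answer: Rational(5827, 11064) ≈ 0.52666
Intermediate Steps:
Mul(Add(Function('R')(-18, -138), -11512), Pow(Add(-22130, Function('U')(2)), -1)) = Mul(Add(Add(-4, -138), -11512), Pow(Add(-22130, 2), -1)) = Mul(Add(-142, -11512), Pow(-22128, -1)) = Mul(-11654, Rational(-1, 22128)) = Rational(5827, 11064)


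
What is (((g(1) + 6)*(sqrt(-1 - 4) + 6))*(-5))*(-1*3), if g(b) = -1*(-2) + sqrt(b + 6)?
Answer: 15*(6 + I*sqrt(5))*(8 + sqrt(7)) ≈ 958.12 + 357.07*I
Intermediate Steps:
g(b) = 2 + sqrt(6 + b)
(((g(1) + 6)*(sqrt(-1 - 4) + 6))*(-5))*(-1*3) = ((((2 + sqrt(6 + 1)) + 6)*(sqrt(-1 - 4) + 6))*(-5))*(-1*3) = ((((2 + sqrt(7)) + 6)*(sqrt(-5) + 6))*(-5))*(-3) = (((8 + sqrt(7))*(I*sqrt(5) + 6))*(-5))*(-3) = (((8 + sqrt(7))*(6 + I*sqrt(5)))*(-5))*(-3) = (((6 + I*sqrt(5))*(8 + sqrt(7)))*(-5))*(-3) = -5*(6 + I*sqrt(5))*(8 + sqrt(7))*(-3) = 15*(6 + I*sqrt(5))*(8 + sqrt(7))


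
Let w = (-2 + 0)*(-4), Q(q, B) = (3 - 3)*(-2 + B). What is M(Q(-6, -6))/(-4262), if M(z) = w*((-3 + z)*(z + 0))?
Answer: 0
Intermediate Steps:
Q(q, B) = 0 (Q(q, B) = 0*(-2 + B) = 0)
w = 8 (w = -2*(-4) = 8)
M(z) = 8*z*(-3 + z) (M(z) = 8*((-3 + z)*(z + 0)) = 8*((-3 + z)*z) = 8*(z*(-3 + z)) = 8*z*(-3 + z))
M(Q(-6, -6))/(-4262) = (8*0*(-3 + 0))/(-4262) = (8*0*(-3))*(-1/4262) = 0*(-1/4262) = 0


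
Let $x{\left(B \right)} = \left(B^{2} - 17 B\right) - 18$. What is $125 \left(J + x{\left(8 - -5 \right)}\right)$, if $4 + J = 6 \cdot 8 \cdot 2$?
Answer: $2750$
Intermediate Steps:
$J = 92$ ($J = -4 + 6 \cdot 8 \cdot 2 = -4 + 48 \cdot 2 = -4 + 96 = 92$)
$x{\left(B \right)} = -18 + B^{2} - 17 B$
$125 \left(J + x{\left(8 - -5 \right)}\right) = 125 \left(92 - \left(18 - \left(8 - -5\right)^{2} + 17 \left(8 - -5\right)\right)\right) = 125 \left(92 - \left(18 - \left(8 + 5\right)^{2} + 17 \left(8 + 5\right)\right)\right) = 125 \left(92 - \left(239 - 169\right)\right) = 125 \left(92 - 70\right) = 125 \cdot 22 = 2750$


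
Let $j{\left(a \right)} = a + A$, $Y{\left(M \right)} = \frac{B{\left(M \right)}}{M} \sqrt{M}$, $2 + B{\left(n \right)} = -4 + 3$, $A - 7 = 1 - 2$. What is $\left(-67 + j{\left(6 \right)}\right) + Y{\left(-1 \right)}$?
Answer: $-55 + 3 i \approx -55.0 + 3.0 i$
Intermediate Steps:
$A = 6$ ($A = 7 + \left(1 - 2\right) = 7 - 1 = 6$)
$B{\left(n \right)} = -3$ ($B{\left(n \right)} = -2 + \left(-4 + 3\right) = -2 - 1 = -3$)
$Y{\left(M \right)} = - \frac{3}{\sqrt{M}}$ ($Y{\left(M \right)} = - \frac{3}{M} \sqrt{M} = - \frac{3}{\sqrt{M}}$)
$j{\left(a \right)} = 6 + a$ ($j{\left(a \right)} = a + 6 = 6 + a$)
$\left(-67 + j{\left(6 \right)}\right) + Y{\left(-1 \right)} = \left(-67 + \left(6 + 6\right)\right) - \frac{3}{i} = \left(-67 + 12\right) - 3 \left(- i\right) = -55 + 3 i$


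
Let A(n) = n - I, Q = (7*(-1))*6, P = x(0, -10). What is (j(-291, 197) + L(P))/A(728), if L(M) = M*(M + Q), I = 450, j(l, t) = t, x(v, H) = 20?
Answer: -243/278 ≈ -0.87410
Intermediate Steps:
P = 20
Q = -42 (Q = -7*6 = -42)
L(M) = M*(-42 + M) (L(M) = M*(M - 42) = M*(-42 + M))
A(n) = -450 + n (A(n) = n - 1*450 = n - 450 = -450 + n)
(j(-291, 197) + L(P))/A(728) = (197 + 20*(-42 + 20))/(-450 + 728) = (197 + 20*(-22))/278 = (197 - 440)*(1/278) = -243*1/278 = -243/278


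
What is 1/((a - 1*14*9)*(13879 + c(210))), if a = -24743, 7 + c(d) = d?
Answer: -1/350205258 ≈ -2.8555e-9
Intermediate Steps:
c(d) = -7 + d
1/((a - 1*14*9)*(13879 + c(210))) = 1/((-24743 - 1*14*9)*(13879 + (-7 + 210))) = 1/((-24743 - 14*9)*(13879 + 203)) = 1/((-24743 - 126)*14082) = 1/(-24869*14082) = 1/(-350205258) = -1/350205258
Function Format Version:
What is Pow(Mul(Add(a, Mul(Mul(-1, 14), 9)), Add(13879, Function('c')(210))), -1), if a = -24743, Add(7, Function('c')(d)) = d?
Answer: Rational(-1, 350205258) ≈ -2.8555e-9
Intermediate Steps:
Function('c')(d) = Add(-7, d)
Pow(Mul(Add(a, Mul(Mul(-1, 14), 9)), Add(13879, Function('c')(210))), -1) = Pow(Mul(Add(-24743, Mul(Mul(-1, 14), 9)), Add(13879, Add(-7, 210))), -1) = Pow(Mul(Add(-24743, Mul(-14, 9)), Add(13879, 203)), -1) = Pow(Mul(Add(-24743, -126), 14082), -1) = Pow(Mul(-24869, 14082), -1) = Pow(-350205258, -1) = Rational(-1, 350205258)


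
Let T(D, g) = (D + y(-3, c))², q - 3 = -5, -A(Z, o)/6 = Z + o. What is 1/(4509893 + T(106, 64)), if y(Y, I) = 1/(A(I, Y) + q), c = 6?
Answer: 400/1808447361 ≈ 2.2118e-7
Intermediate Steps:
A(Z, o) = -6*Z - 6*o (A(Z, o) = -6*(Z + o) = -6*Z - 6*o)
q = -2 (q = 3 - 5 = -2)
y(Y, I) = 1/(-2 - 6*I - 6*Y) (y(Y, I) = 1/((-6*I - 6*Y) - 2) = 1/(-2 - 6*I - 6*Y))
T(D, g) = (-1/20 + D)² (T(D, g) = (D - 1/(2 + 6*6 + 6*(-3)))² = (D - 1/(2 + 36 - 18))² = (D - 1/20)² = (-1/20 + D)²)
1/(4509893 + T(106, 64)) = 1/(4509893 + (-1 + 20*106)²/400) = 1/(4509893 + (-1 + 2120)²/400) = 1/(4509893 + (1/400)*2119²) = 1/(4509893 + (1/400)*4490161) = 1/(4509893 + 4490161/400) = 1/(1808447361/400) = 400/1808447361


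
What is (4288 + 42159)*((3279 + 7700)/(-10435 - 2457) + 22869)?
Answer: 13693326601543/12892 ≈ 1.0622e+9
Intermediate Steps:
(4288 + 42159)*((3279 + 7700)/(-10435 - 2457) + 22869) = 46447*(10979/(-12892) + 22869) = 46447*(10979*(-1/12892) + 22869) = 46447*(-10979/12892 + 22869) = 46447*(294816169/12892) = 13693326601543/12892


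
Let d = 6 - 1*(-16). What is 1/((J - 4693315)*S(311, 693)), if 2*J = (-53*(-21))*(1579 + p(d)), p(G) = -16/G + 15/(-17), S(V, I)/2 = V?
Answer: -187/443795747914 ≈ -4.2137e-10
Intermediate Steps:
S(V, I) = 2*V
d = 22 (d = 6 + 16 = 22)
p(G) = -15/17 - 16/G (p(G) = -16/G + 15*(-1/17) = -16/G - 15/17 = -15/17 - 16/G)
J = 164151918/187 (J = ((-53*(-21))*(1579 + (-15/17 - 16/22)))/2 = (1113*(1579 + (-15/17 - 16*1/22)))/2 = (1113*(1579 + (-15/17 - 8/11)))/2 = (1113*(1579 - 301/187))/2 = (1113*(294972/187))/2 = (1/2)*(328303836/187) = 164151918/187 ≈ 8.7782e+5)
1/((J - 4693315)*S(311, 693)) = 1/((164151918/187 - 4693315)*((2*311))) = 1/(-713497987/187*622) = -187/713497987*1/622 = -187/443795747914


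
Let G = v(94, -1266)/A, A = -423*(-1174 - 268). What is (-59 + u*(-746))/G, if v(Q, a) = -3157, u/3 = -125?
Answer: -24371714358/451 ≈ -5.4039e+7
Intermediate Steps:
u = -375 (u = 3*(-125) = -375)
A = 609966 (A = -423*(-1442) = 609966)
G = -451/87138 (G = -3157/609966 = -3157*1/609966 = -451/87138 ≈ -0.0051757)
(-59 + u*(-746))/G = (-59 - 375*(-746))/(-451/87138) = (-59 + 279750)*(-87138/451) = 279691*(-87138/451) = -24371714358/451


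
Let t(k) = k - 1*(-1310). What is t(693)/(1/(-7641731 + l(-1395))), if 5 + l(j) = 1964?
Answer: -15302463316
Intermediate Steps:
t(k) = 1310 + k (t(k) = k + 1310 = 1310 + k)
l(j) = 1959 (l(j) = -5 + 1964 = 1959)
t(693)/(1/(-7641731 + l(-1395))) = (1310 + 693)/(1/(-7641731 + 1959)) = 2003/(1/(-7639772)) = 2003/(-1/7639772) = 2003*(-7639772) = -15302463316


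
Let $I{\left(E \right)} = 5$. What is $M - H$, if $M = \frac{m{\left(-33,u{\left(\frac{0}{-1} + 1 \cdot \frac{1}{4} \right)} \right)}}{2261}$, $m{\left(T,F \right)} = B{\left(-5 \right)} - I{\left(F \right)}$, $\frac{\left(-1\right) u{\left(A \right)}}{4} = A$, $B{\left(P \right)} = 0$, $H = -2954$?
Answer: $\frac{6678989}{2261} \approx 2954.0$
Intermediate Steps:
$u{\left(A \right)} = - 4 A$
$m{\left(T,F \right)} = -5$ ($m{\left(T,F \right)} = 0 - 5 = -5$)
$M = - \frac{5}{2261} \approx -0.0022114$
$M - H = - \frac{5}{2261} - -2954 = - \frac{5}{2261} + 2954 = \frac{6678989}{2261}$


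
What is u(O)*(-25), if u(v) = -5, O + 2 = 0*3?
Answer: 125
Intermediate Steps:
O = -2 (O = -2 + 0*3 = -2 + 0 = -2)
u(O)*(-25) = -5*(-25) = 125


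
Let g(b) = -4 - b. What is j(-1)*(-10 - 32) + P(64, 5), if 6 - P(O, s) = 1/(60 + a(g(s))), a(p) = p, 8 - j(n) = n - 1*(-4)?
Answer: -10405/51 ≈ -204.02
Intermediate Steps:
j(n) = 4 - n (j(n) = 8 - (n - 1*(-4)) = 8 - (n + 4) = 8 - (4 + n) = 8 + (-4 - n) = 4 - n)
P(O, s) = 6 - 1/(56 - s) (P(O, s) = 6 - 1/(60 + (-4 - s)) = 6 - 1/(56 - s))
j(-1)*(-10 - 32) + P(64, 5) = (4 - 1*(-1))*(-10 - 32) + (-335 + 6*5)/(-56 + 5) = (4 + 1)*(-42) + (-335 + 30)/(-51) = 5*(-42) - 1/51*(-305) = -210 + 305/51 = -10405/51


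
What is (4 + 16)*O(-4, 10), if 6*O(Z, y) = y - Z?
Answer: 140/3 ≈ 46.667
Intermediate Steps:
O(Z, y) = -Z/6 + y/6 (O(Z, y) = (y - Z)/6 = -Z/6 + y/6)
(4 + 16)*O(-4, 10) = (4 + 16)*(-1/6*(-4) + (1/6)*10) = 20*(2/3 + 5/3) = 20*(7/3) = 140/3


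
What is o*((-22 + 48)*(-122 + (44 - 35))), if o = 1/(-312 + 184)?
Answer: 1469/64 ≈ 22.953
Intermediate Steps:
o = -1/128 (o = 1/(-128) = -1/128 ≈ -0.0078125)
o*((-22 + 48)*(-122 + (44 - 35))) = -(-22 + 48)*(-122 + (44 - 35))/128 = -13*(-122 + 9)/64 = -13*(-113)/64 = -1/128*(-2938) = 1469/64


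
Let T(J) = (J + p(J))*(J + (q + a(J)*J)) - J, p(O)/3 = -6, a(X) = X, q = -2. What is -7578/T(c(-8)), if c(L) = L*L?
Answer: -3789/95602 ≈ -0.039633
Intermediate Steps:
c(L) = L²
p(O) = -18 (p(O) = 3*(-6) = -18)
T(J) = -J + (-18 + J)*(-2 + J + J²) (T(J) = (J - 18)*(J + (-2 + J*J)) - J = (-18 + J)*(J + (-2 + J²)) - J = (-18 + J)*(-2 + J + J²) - J = -J + (-18 + J)*(-2 + J + J²))
-7578/T(c(-8)) = -7578/(36 + ((-8)²)³ - 21*(-8)² - 17*((-8)²)²) = -7578/(36 + 64³ - 21*64 - 17*64²) = -7578/(36 + 262144 - 1344 - 17*4096) = -7578/(36 + 262144 - 1344 - 69632) = -7578/191204 = -7578*1/191204 = -3789/95602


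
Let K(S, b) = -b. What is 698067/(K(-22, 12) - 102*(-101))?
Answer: 232689/3430 ≈ 67.839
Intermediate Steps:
698067/(K(-22, 12) - 102*(-101)) = 698067/(-1*12 - 102*(-101)) = 698067/(-12 + 10302) = 698067/10290 = 698067*(1/10290) = 232689/3430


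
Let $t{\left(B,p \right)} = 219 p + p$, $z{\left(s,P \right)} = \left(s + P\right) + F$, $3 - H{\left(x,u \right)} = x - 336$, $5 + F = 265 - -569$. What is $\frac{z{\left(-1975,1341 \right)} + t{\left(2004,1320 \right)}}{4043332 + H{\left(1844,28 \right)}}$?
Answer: $\frac{290595}{4041827} \approx 0.071897$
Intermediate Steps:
$F = 829$ ($F = -5 + \left(265 - -569\right) = -5 + \left(265 + 569\right) = -5 + 834 = 829$)
$H{\left(x,u \right)} = 339 - x$ ($H{\left(x,u \right)} = 3 - \left(x - 336\right) = 3 - \left(-336 + x\right) = 339 - x$)
$z{\left(s,P \right)} = 829 + P + s$ ($z{\left(s,P \right)} = \left(s + P\right) + 829 = \left(P + s\right) + 829 = 829 + P + s$)
$t{\left(B,p \right)} = 220 p$
$\frac{z{\left(-1975,1341 \right)} + t{\left(2004,1320 \right)}}{4043332 + H{\left(1844,28 \right)}} = \frac{\left(829 + 1341 - 1975\right) + 220 \cdot 1320}{4043332 + \left(339 - 1844\right)} = \frac{195 + 290400}{4043332 + \left(339 - 1844\right)} = \frac{290595}{4043332 - 1505} = \frac{290595}{4041827}$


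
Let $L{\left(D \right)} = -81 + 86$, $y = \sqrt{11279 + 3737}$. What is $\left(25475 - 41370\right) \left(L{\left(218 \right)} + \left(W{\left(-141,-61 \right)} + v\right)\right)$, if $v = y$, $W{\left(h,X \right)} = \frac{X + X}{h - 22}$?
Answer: $- \frac{14893615}{163} - 31790 \sqrt{3754} \approx -2.0391 \cdot 10^{6}$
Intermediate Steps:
$W{\left(h,X \right)} = \frac{2 X}{-22 + h}$
$y = 2 \sqrt{3754}$ ($y = \sqrt{15016} = 2 \sqrt{3754} \approx 122.54$)
$v = 2 \sqrt{3754} \approx 122.54$
$L{\left(D \right)} = 5$
$\left(25475 - 41370\right) \left(L{\left(218 \right)} + \left(W{\left(-141,-61 \right)} + v\right)\right) = \left(25475 - 41370\right) \left(5 + \left(2 \left(-61\right) \frac{1}{-22 - 141} + 2 \sqrt{3754}\right)\right) = - 15895 \left(5 + \left(2 \left(-61\right) \frac{1}{-163} + 2 \sqrt{3754}\right)\right) = - 15895 \left(5 + \left(2 \left(-61\right) \left(- \frac{1}{163}\right) + 2 \sqrt{3754}\right)\right) = - 15895 \left(5 + \left(\frac{122}{163} + 2 \sqrt{3754}\right)\right) = - 15895 \left(\frac{937}{163} + 2 \sqrt{3754}\right) = - \frac{14893615}{163} - 31790 \sqrt{3754}$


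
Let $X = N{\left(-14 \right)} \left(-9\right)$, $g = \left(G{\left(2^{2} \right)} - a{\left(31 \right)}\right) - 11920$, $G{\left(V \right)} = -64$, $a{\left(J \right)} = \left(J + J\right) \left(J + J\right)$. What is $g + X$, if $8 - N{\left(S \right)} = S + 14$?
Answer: $-15900$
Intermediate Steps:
$N{\left(S \right)} = -6 - S$ ($N{\left(S \right)} = 8 - \left(S + 14\right) = 8 - \left(14 + S\right) = -6 - S$)
$a{\left(J \right)} = 4 J^{2}$ ($a{\left(J \right)} = 2 J 2 J = 4 J^{2}$)
$g = -15828$ ($g = \left(-64 - 4 \cdot 31^{2}\right) - 11920 = \left(-64 - 4 \cdot 961\right) - 11920 = \left(-64 - 3844\right) - 11920 = -3908 - 11920 = -15828$)
$X = -72$ ($X = \left(-6 - -14\right) \left(-9\right) = \left(-6 + 14\right) \left(-9\right) = 8 \left(-9\right) = -72$)
$g + X = -15828 - 72 = -15900$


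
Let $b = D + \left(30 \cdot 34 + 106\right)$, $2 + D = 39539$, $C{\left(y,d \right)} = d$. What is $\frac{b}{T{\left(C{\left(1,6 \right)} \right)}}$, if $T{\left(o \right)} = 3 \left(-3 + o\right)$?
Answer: $\frac{40663}{9} \approx 4518.1$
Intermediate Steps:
$D = 39537$ ($D = -2 + 39539 = 39537$)
$T{\left(o \right)} = -9 + 3 o$
$b = 40663$ ($b = 39537 + \left(30 \cdot 34 + 106\right) = 39537 + \left(1020 + 106\right) = 39537 + 1126 = 40663$)
$\frac{b}{T{\left(C{\left(1,6 \right)} \right)}} = \frac{40663}{-9 + 3 \cdot 6} = \frac{40663}{-9 + 18} = \frac{40663}{9}$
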